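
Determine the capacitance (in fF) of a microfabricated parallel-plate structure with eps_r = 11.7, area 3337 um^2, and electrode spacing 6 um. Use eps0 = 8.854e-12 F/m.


Step 1: Convert area to m^2: A = 3337e-12 m^2
Step 2: Convert gap to m: d = 6e-6 m
Step 3: C = eps0 * eps_r * A / d
C = 8.854e-12 * 11.7 * 3337e-12 / 6e-6
Step 4: Convert to fF (multiply by 1e15).
C = 57.61 fF


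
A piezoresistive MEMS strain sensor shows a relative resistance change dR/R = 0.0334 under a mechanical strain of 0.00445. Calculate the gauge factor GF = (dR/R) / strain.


Step 1: Identify values.
dR/R = 0.0334, strain = 0.00445
Step 2: GF = (dR/R) / strain = 0.0334 / 0.00445
GF = 7.5


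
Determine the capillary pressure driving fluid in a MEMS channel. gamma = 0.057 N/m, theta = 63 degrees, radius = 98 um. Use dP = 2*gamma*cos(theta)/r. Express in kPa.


Step 1: cos(63 deg) = 0.454
Step 2: Convert r to m: r = 98e-6 m
Step 3: dP = 2 * 0.057 * 0.454 / 98e-6 = 528.1 Pa
Step 4: Convert Pa to kPa (divide by 1000).
dP = 0.53 kPa


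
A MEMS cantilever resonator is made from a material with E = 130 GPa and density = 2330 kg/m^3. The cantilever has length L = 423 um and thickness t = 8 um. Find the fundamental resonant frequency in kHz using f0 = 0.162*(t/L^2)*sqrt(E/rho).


Step 1: Convert units to SI.
t_SI = 8e-6 m, L_SI = 423e-6 m
Step 2: Calculate sqrt(E/rho).
sqrt(130e9 / 2330) = 7469.54 m/s
Step 3: Compute f0.
f0 = 0.162 * 8e-6 / (423e-6)^2 * 7469.54 = 54102.6 Hz = 54.1 kHz


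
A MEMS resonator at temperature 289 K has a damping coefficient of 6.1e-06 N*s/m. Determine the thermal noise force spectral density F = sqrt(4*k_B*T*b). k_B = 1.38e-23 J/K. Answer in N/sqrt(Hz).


Step 1: Compute 4 * k_B * T * b
= 4 * 1.38e-23 * 289 * 6.1e-06
= 9.7312e-26 N^2/Hz
Step 2: F_noise = sqrt(9.7312e-26)
F_noise = 3.12e-13 N/sqrt(Hz)


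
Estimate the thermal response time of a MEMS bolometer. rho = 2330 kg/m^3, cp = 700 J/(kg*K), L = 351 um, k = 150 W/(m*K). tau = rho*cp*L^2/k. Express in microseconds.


Step 1: Convert L to m: L = 351e-6 m
Step 2: L^2 = (351e-6)^2 = 1.23201e-07 m^2
Step 3: tau = 2330 * 700 * 1.23201e-07 / 150 = 1.33960554e-03 s
Step 4: Convert to microseconds (multiply by 1e6).
tau = 1339.606 us


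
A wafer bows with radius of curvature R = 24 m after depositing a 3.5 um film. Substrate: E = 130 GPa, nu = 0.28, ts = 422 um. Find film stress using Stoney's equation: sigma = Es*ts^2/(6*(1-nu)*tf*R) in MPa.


Step 1: Compute numerator: Es * ts^2 = 130 * 422^2 = 23150920 (GPa*um^2)
Step 2: Compute denominator (R in um): 6*(1-nu)*tf*R = 6*0.72*3.5*24e6 = 362880000.0 (um^2)
Step 3: sigma (GPa) = 23150920 / 362880000.0 = 6.3798e-02 GPa
Step 4: Convert to MPa (x1000): sigma = 63.8 MPa


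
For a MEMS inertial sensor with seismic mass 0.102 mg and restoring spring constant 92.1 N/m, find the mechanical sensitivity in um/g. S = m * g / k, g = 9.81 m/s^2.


Step 1: Convert mass: m = 0.102 mg = 1.02e-07 kg
Step 2: S = m * g / k = 1.02e-07 * 9.81 / 92.1
Step 3: S = 1.09e-08 m/g
Step 4: Convert to um/g: S = 0.011 um/g


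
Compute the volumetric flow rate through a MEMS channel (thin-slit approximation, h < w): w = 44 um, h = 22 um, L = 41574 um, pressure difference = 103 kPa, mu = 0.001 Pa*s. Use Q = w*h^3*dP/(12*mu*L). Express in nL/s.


Step 1: Convert all dimensions to SI (meters).
w = 44e-6 m, h = 22e-6 m, L = 41574e-6 m, dP = 103e3 Pa
Step 2: Q = w * h^3 * dP / (12 * mu * L)
Q = 44e-6 * (22e-6)^3 * 103e3 / (12 * 0.001 * 41574e-6) = 9.67286e-11 m^3/s
Step 3: Convert Q from m^3/s to nL/s (1 m^3 = 1e12 nL, so multiply by 1e12).
Q = 96.729 nL/s


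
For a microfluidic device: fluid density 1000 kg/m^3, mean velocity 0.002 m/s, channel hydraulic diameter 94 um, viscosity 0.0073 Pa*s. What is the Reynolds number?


Step 1: Convert Dh to meters: Dh = 94e-6 m
Step 2: Re = rho * v * Dh / mu
Re = 1000 * 0.002 * 94e-6 / 0.0073
Re = 0.026


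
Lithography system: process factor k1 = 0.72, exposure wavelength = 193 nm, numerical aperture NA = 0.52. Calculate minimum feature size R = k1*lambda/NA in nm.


Step 1: Identify values: k1 = 0.72, lambda = 193 nm, NA = 0.52
Step 2: R = k1 * lambda / NA
R = 0.72 * 193 / 0.52
R = 267.2 nm


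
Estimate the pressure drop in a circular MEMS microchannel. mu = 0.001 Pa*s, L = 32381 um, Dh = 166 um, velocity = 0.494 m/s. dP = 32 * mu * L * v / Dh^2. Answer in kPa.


Step 1: Convert to SI: L = 32381e-6 m, Dh = 166e-6 m
Step 2: dP = 32 * 0.001 * 32381e-6 * 0.494 / (166e-6)^2
Step 3: dP = 18575.95 Pa
Step 4: Convert to kPa: dP = 18.58 kPa


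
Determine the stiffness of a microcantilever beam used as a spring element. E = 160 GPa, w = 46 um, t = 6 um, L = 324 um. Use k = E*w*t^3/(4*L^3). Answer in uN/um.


Step 1: Convert E to consistent units (1 GPa = 1000 uN/um^2).
E = 160 GPa = 160000 uN/um^2
Step 2: Compute t^3 = 6^3 = 216
Step 3: Compute L^3 = 324^3 = 34012224
Step 4: k = 160000 * 46 * 216 / (4 * 34012224)
k = 11.6852 uN/um


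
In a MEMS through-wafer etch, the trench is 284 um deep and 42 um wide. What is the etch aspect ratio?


Step 1: AR = depth / width
Step 2: AR = 284 / 42
AR = 6.8


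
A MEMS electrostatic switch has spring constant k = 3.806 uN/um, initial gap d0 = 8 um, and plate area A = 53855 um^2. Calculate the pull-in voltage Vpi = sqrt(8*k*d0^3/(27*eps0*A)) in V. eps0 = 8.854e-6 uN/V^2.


Step 1: Compute numerator: 8 * k * d0^3 = 8 * 3.806 * 8^3 = 15589.376
Step 2: Compute denominator: 27 * eps0 * A = 27 * 8.854e-6 * 53855 = 12.874469
Step 3: Vpi = sqrt(15589.376 / 12.874469)
Vpi = 34.8 V


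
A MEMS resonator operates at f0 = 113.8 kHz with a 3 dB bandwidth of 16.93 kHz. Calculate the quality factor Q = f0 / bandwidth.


Step 1: Q = f0 / bandwidth
Step 2: Q = 113.8 / 16.93
Q = 6.7


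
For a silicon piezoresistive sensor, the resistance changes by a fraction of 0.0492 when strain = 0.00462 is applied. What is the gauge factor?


Step 1: Identify values.
dR/R = 0.0492, strain = 0.00462
Step 2: GF = (dR/R) / strain = 0.0492 / 0.00462
GF = 10.6


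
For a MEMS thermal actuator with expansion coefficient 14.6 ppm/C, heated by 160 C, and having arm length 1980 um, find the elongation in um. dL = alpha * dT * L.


Step 1: Convert CTE: alpha = 14.6 ppm/C = 14.6e-6 /C
Step 2: dL = 14.6e-6 * 160 * 1980
dL = 4.6253 um


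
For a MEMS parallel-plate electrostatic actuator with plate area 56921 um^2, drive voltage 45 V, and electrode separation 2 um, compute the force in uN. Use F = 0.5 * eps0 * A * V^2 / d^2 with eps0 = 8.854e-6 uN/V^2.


Step 1: Identify parameters.
eps0 = 8.854e-6 uN/V^2, A = 56921 um^2, V = 45 V, d = 2 um
Step 2: Compute V^2 = 45^2 = 2025
Step 3: Compute d^2 = 2^2 = 4
Step 4: F = 0.5 * 8.854e-6 * 56921 * 2025 / 4
F = 127.57 uN


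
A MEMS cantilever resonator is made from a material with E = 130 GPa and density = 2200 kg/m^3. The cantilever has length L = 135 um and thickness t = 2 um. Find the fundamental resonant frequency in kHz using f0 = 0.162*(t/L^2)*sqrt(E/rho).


Step 1: Convert units to SI.
t_SI = 2e-6 m, L_SI = 135e-6 m
Step 2: Calculate sqrt(E/rho).
sqrt(130e9 / 2200) = 7687.06 m/s
Step 3: Compute f0.
f0 = 0.162 * 2e-6 / (135e-6)^2 * 7687.06 = 136658.8 Hz = 136.66 kHz


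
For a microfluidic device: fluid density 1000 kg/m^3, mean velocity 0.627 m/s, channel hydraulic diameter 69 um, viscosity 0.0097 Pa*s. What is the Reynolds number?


Step 1: Convert Dh to meters: Dh = 69e-6 m
Step 2: Re = rho * v * Dh / mu
Re = 1000 * 0.627 * 69e-6 / 0.0097
Re = 4.46


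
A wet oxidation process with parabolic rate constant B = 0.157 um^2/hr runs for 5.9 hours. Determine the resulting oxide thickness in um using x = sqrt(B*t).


Step 1: Compute B*t = 0.157 * 5.9 = 0.9263
Step 2: x = sqrt(0.9263)
x = 0.962 um


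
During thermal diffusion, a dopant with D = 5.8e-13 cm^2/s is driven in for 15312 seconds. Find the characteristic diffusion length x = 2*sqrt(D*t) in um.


Step 1: Compute D*t = 5.8e-13 * 15312 = 8.88096e-09 cm^2
Step 2: sqrt(D*t) = 9.42388e-05 cm
Step 3: x = 2 * 9.42388e-05 cm = 1.884776e-04 cm
Step 4: Convert to um (1 cm = 1e4 um): x = 1.885 um


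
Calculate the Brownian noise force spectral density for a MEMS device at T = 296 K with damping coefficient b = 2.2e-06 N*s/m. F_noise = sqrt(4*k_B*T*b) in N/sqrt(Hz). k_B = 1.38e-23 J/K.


Step 1: Compute 4 * k_B * T * b
= 4 * 1.38e-23 * 296 * 2.2e-06
= 3.5946e-26 N^2/Hz
Step 2: F_noise = sqrt(3.5946e-26)
F_noise = 1.90e-13 N/sqrt(Hz)


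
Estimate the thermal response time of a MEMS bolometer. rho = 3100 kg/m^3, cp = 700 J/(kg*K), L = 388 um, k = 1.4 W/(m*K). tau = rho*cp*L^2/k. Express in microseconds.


Step 1: Convert L to m: L = 388e-6 m
Step 2: L^2 = (388e-6)^2 = 1.50544e-07 m^2
Step 3: tau = 3100 * 700 * 1.50544e-07 / 1.4 = 2.333432e-01 s
Step 4: Convert to microseconds (multiply by 1e6).
tau = 233343.2 us


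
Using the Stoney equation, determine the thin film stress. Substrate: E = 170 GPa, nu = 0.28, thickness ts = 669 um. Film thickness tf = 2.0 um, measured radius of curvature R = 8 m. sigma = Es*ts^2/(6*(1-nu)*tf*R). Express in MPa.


Step 1: Compute numerator: Es * ts^2 = 170 * 669^2 = 76085370 (GPa*um^2)
Step 2: Compute denominator (R in um): 6*(1-nu)*tf*R = 6*0.72*2.0*8e6 = 69120000.0 (um^2)
Step 3: sigma (GPa) = 76085370 / 69120000.0 = 1.100772e+00 GPa
Step 4: Convert to MPa (x1000): sigma = 1100.8 MPa


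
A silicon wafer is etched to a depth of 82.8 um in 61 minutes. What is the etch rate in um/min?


Step 1: Etch rate = depth / time
Step 2: rate = 82.8 / 61
rate = 1.357 um/min


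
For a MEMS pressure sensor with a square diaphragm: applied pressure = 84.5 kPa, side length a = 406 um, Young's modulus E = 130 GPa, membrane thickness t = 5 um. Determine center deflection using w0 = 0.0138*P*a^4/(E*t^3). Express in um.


Step 1: Convert pressure to compatible units (E is in GPa, so P in GPa).
P = 84.5 kPa = 84.5e-6 GPa
Step 2: Compute numerator: 0.0138 * P * a^4.
a^4 = 406^4 = 27170906896
numerator = 0.0138 * 84.5e-6 * 27170906896 = 3.168399e+04
Step 3: Compute denominator: E * t^3 = 130 * 5^3 = 16250
Step 4: w0 = numerator / denominator = 3.168399e+04 / 16250 = 1.9498 um


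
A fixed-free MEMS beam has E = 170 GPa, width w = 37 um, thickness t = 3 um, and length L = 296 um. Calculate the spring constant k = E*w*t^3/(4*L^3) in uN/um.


Step 1: Convert E to consistent units (1 GPa = 1000 uN/um^2).
E = 170 GPa = 170000 uN/um^2
Step 2: Compute t^3 = 3^3 = 27
Step 3: Compute L^3 = 296^3 = 25934336
Step 4: k = 170000 * 37 * 27 / (4 * 25934336)
k = 1.6371 uN/um


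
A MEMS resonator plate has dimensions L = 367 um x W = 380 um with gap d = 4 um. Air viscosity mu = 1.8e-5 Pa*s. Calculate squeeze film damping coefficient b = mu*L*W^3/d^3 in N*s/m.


Step 1: Convert to SI.
L = 367e-6 m, W = 380e-6 m, d = 4e-6 m
Step 2: W^3 = (380e-6)^3 = 5.49e-11 m^3
Step 3: d^3 = (4e-6)^3 = 6.40e-17 m^3
Step 4: b = 1.8e-5 * 367e-6 * 5.49e-11 / 6.40e-17
b = 5.66e-03 N*s/m


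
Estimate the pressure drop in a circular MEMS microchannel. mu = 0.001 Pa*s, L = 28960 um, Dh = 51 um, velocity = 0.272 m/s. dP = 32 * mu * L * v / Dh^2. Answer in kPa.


Step 1: Convert to SI: L = 28960e-6 m, Dh = 51e-6 m
Step 2: dP = 32 * 0.001 * 28960e-6 * 0.272 / (51e-6)^2
Step 3: dP = 96911.90 Pa
Step 4: Convert to kPa: dP = 96.91 kPa


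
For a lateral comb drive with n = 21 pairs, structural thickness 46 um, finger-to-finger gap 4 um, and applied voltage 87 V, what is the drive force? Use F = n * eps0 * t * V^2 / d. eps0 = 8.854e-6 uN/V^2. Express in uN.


Step 1: Parameters: n=21, eps0=8.854e-6 uN/V^2, t=46 um, V=87 V, d=4 um
Step 2: V^2 = 7569
Step 3: F = 21 * 8.854e-6 * 46 * 7569 / 4
F = 16.184 uN


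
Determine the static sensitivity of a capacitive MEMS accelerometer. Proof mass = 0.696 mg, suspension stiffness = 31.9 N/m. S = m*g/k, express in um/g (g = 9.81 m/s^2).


Step 1: Convert mass: m = 0.696 mg = 6.96e-07 kg
Step 2: S = m * g / k = 6.96e-07 * 9.81 / 31.9
Step 3: S = 2.14e-07 m/g
Step 4: Convert to um/g: S = 0.214 um/g


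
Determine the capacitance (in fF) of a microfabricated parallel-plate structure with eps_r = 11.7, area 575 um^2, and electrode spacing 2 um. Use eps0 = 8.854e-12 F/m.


Step 1: Convert area to m^2: A = 575e-12 m^2
Step 2: Convert gap to m: d = 2e-6 m
Step 3: C = eps0 * eps_r * A / d
C = 8.854e-12 * 11.7 * 575e-12 / 2e-6
Step 4: Convert to fF (multiply by 1e15).
C = 29.78 fF


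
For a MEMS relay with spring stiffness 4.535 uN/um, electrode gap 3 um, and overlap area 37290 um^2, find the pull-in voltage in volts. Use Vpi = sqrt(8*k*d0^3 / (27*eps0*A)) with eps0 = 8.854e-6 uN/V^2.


Step 1: Compute numerator: 8 * k * d0^3 = 8 * 4.535 * 3^3 = 979.56
Step 2: Compute denominator: 27 * eps0 * A = 27 * 8.854e-6 * 37290 = 8.914473
Step 3: Vpi = sqrt(979.56 / 8.914473)
Vpi = 10.48 V


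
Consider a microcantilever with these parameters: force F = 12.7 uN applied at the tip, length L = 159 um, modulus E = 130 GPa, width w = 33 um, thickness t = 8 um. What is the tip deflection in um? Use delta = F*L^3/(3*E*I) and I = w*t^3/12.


Step 1: Calculate the second moment of area.
I = w * t^3 / 12 = 33 * 8^3 / 12 = 1408.0 um^4
Step 2: Convert E to consistent units (1 GPa = 1000 uN/um^2).
E = 130 GPa = 130000 uN/um^2
Step 3: Calculate tip deflection.
delta = F * L^3 / (3 * E * I)
delta = 12.7 * 159^3 / (3 * 130000 * 1408.0)
delta = 0.093 um


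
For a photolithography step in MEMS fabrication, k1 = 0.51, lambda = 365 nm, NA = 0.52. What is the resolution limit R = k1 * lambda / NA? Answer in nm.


Step 1: Identify values: k1 = 0.51, lambda = 365 nm, NA = 0.52
Step 2: R = k1 * lambda / NA
R = 0.51 * 365 / 0.52
R = 358.0 nm


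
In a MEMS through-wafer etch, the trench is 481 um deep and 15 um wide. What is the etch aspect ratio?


Step 1: AR = depth / width
Step 2: AR = 481 / 15
AR = 32.1


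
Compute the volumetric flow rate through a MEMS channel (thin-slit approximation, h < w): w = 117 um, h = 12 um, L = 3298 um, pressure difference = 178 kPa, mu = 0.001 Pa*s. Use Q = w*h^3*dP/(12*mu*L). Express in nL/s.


Step 1: Convert all dimensions to SI (meters).
w = 117e-6 m, h = 12e-6 m, L = 3298e-6 m, dP = 178e3 Pa
Step 2: Q = w * h^3 * dP / (12 * mu * L)
Q = 117e-6 * (12e-6)^3 * 178e3 / (12 * 0.001 * 3298e-6) = 9.0932201e-10 m^3/s
Step 3: Convert Q from m^3/s to nL/s (1 m^3 = 1e12 nL, so multiply by 1e12).
Q = 909.322 nL/s


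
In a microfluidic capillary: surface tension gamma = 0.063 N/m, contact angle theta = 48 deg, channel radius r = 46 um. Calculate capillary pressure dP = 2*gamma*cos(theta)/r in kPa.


Step 1: cos(48 deg) = 0.6691
Step 2: Convert r to m: r = 46e-6 m
Step 3: dP = 2 * 0.063 * 0.6691 / 46e-6 = 1832.8 Pa
Step 4: Convert Pa to kPa (divide by 1000).
dP = 1.83 kPa


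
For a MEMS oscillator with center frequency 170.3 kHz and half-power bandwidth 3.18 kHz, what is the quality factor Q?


Step 1: Q = f0 / bandwidth
Step 2: Q = 170.3 / 3.18
Q = 53.6


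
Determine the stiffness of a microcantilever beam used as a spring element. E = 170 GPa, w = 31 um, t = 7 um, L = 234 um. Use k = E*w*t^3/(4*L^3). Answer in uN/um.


Step 1: Convert E to consistent units (1 GPa = 1000 uN/um^2).
E = 170 GPa = 170000 uN/um^2
Step 2: Compute t^3 = 7^3 = 343
Step 3: Compute L^3 = 234^3 = 12812904
Step 4: k = 170000 * 31 * 343 / (4 * 12812904)
k = 35.2693 uN/um


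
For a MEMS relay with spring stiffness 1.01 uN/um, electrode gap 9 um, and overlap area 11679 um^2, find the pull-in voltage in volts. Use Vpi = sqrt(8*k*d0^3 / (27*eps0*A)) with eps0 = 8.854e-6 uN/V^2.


Step 1: Compute numerator: 8 * k * d0^3 = 8 * 1.01 * 9^3 = 5890.32
Step 2: Compute denominator: 27 * eps0 * A = 27 * 8.854e-6 * 11679 = 2.791958
Step 3: Vpi = sqrt(5890.32 / 2.791958)
Vpi = 45.93 V


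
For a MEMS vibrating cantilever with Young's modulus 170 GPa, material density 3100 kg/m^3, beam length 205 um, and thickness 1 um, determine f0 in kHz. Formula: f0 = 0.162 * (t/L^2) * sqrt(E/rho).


Step 1: Convert units to SI.
t_SI = 1e-6 m, L_SI = 205e-6 m
Step 2: Calculate sqrt(E/rho).
sqrt(170e9 / 3100) = 7405.32 m/s
Step 3: Compute f0.
f0 = 0.162 * 1e-6 / (205e-6)^2 * 7405.32 = 28546.4 Hz = 28.55 kHz


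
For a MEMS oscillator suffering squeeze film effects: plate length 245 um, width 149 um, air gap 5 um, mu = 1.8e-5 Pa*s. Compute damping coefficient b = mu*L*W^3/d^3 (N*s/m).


Step 1: Convert to SI.
L = 245e-6 m, W = 149e-6 m, d = 5e-6 m
Step 2: W^3 = (149e-6)^3 = 3.31e-12 m^3
Step 3: d^3 = (5e-6)^3 = 1.25e-16 m^3
Step 4: b = 1.8e-5 * 245e-6 * 3.31e-12 / 1.25e-16
b = 1.17e-04 N*s/m


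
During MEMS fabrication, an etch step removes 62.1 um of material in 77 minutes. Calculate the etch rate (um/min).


Step 1: Etch rate = depth / time
Step 2: rate = 62.1 / 77
rate = 0.806 um/min


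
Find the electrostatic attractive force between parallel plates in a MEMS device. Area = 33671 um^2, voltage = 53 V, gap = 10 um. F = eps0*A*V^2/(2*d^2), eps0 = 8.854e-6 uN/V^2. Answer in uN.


Step 1: Identify parameters.
eps0 = 8.854e-6 uN/V^2, A = 33671 um^2, V = 53 V, d = 10 um
Step 2: Compute V^2 = 53^2 = 2809
Step 3: Compute d^2 = 10^2 = 100
Step 4: F = 0.5 * 8.854e-6 * 33671 * 2809 / 100
F = 4.187 uN


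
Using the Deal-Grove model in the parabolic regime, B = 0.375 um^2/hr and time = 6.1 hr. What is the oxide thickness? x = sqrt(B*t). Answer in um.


Step 1: Compute B*t = 0.375 * 6.1 = 2.2875
Step 2: x = sqrt(2.2875)
x = 1.512 um


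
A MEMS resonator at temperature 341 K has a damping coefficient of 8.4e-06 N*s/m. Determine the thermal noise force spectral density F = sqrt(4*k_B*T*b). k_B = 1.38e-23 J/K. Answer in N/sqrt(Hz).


Step 1: Compute 4 * k_B * T * b
= 4 * 1.38e-23 * 341 * 8.4e-06
= 1.5811e-25 N^2/Hz
Step 2: F_noise = sqrt(1.5811e-25)
F_noise = 3.98e-13 N/sqrt(Hz)


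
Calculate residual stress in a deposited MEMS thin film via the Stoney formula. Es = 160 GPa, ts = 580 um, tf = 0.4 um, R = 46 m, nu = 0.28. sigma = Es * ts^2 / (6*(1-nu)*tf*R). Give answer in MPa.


Step 1: Compute numerator: Es * ts^2 = 160 * 580^2 = 53824000 (GPa*um^2)
Step 2: Compute denominator (R in um): 6*(1-nu)*tf*R = 6*0.72*0.4*46e6 = 79488000.0 (um^2)
Step 3: sigma (GPa) = 53824000 / 79488000.0 = 6.77134e-01 GPa
Step 4: Convert to MPa (x1000): sigma = 677.1 MPa


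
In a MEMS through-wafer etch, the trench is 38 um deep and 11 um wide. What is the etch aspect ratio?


Step 1: AR = depth / width
Step 2: AR = 38 / 11
AR = 3.5


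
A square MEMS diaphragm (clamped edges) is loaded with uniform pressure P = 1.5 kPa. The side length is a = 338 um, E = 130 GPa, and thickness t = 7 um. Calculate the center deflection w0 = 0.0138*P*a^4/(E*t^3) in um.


Step 1: Convert pressure to compatible units (E is in GPa, so P in GPa).
P = 1.5 kPa = 1.5e-6 GPa
Step 2: Compute numerator: 0.0138 * P * a^4.
a^4 = 338^4 = 13051691536
numerator = 0.0138 * 1.5e-6 * 13051691536 = 2.702e+02
Step 3: Compute denominator: E * t^3 = 130 * 7^3 = 44590
Step 4: w0 = numerator / denominator = 2.702e+02 / 44590 = 0.0061 um


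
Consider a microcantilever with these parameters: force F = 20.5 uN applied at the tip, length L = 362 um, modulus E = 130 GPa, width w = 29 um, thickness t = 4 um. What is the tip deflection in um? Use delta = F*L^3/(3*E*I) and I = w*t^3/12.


Step 1: Calculate the second moment of area.
I = w * t^3 / 12 = 29 * 4^3 / 12 = 154.6667 um^4
Step 2: Convert E to consistent units (1 GPa = 1000 uN/um^2).
E = 130 GPa = 130000 uN/um^2
Step 3: Calculate tip deflection.
delta = F * L^3 / (3 * E * I)
delta = 20.5 * 362^3 / (3 * 130000 * 154.6667)
delta = 16.122 um


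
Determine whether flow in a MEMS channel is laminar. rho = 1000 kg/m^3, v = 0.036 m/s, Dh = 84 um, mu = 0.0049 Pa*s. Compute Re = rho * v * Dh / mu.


Step 1: Convert Dh to meters: Dh = 84e-6 m
Step 2: Re = rho * v * Dh / mu
Re = 1000 * 0.036 * 84e-6 / 0.0049
Re = 0.617
Since Re = 0.617 is below ~2300, the flow is laminar.


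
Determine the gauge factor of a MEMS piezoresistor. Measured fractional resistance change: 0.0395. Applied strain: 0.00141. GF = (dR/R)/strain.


Step 1: Identify values.
dR/R = 0.0395, strain = 0.00141
Step 2: GF = (dR/R) / strain = 0.0395 / 0.00141
GF = 28.0


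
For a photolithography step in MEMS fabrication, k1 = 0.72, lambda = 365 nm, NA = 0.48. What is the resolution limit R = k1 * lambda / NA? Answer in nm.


Step 1: Identify values: k1 = 0.72, lambda = 365 nm, NA = 0.48
Step 2: R = k1 * lambda / NA
R = 0.72 * 365 / 0.48
R = 547.5 nm


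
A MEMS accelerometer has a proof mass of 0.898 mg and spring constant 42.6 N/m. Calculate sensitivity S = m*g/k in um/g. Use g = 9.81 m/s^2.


Step 1: Convert mass: m = 0.898 mg = 8.98e-07 kg
Step 2: S = m * g / k = 8.98e-07 * 9.81 / 42.6
Step 3: S = 2.07e-07 m/g
Step 4: Convert to um/g: S = 0.207 um/g


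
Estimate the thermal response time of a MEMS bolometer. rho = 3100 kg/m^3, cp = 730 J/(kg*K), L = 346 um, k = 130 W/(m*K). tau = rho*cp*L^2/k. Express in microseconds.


Step 1: Convert L to m: L = 346e-6 m
Step 2: L^2 = (346e-6)^2 = 1.19716e-07 m^2
Step 3: tau = 3100 * 730 * 1.19716e-07 / 130 = 2.08397929e-03 s
Step 4: Convert to microseconds (multiply by 1e6).
tau = 2083.979 us


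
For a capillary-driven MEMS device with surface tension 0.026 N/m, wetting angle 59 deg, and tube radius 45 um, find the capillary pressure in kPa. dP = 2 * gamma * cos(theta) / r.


Step 1: cos(59 deg) = 0.515
Step 2: Convert r to m: r = 45e-6 m
Step 3: dP = 2 * 0.026 * 0.515 / 45e-6 = 595.1 Pa
Step 4: Convert Pa to kPa (divide by 1000).
dP = 0.6 kPa


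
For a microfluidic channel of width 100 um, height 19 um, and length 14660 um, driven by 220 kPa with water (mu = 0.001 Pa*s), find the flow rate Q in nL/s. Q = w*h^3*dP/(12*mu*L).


Step 1: Convert all dimensions to SI (meters).
w = 100e-6 m, h = 19e-6 m, L = 14660e-6 m, dP = 220e3 Pa
Step 2: Q = w * h^3 * dP / (12 * mu * L)
Q = 100e-6 * (19e-6)^3 * 220e3 / (12 * 0.001 * 14660e-6) = 8.5776489e-10 m^3/s
Step 3: Convert Q from m^3/s to nL/s (1 m^3 = 1e12 nL, so multiply by 1e12).
Q = 857.765 nL/s


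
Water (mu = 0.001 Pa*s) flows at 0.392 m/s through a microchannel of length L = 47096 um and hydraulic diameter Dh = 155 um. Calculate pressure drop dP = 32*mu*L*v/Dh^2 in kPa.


Step 1: Convert to SI: L = 47096e-6 m, Dh = 155e-6 m
Step 2: dP = 32 * 0.001 * 47096e-6 * 0.392 / (155e-6)^2
Step 3: dP = 24589.89 Pa
Step 4: Convert to kPa: dP = 24.59 kPa


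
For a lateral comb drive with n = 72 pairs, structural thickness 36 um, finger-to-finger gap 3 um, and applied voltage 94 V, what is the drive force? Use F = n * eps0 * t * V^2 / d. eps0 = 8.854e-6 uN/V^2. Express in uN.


Step 1: Parameters: n=72, eps0=8.854e-6 uN/V^2, t=36 um, V=94 V, d=3 um
Step 2: V^2 = 8836
Step 3: F = 72 * 8.854e-6 * 36 * 8836 / 3
F = 67.594 uN


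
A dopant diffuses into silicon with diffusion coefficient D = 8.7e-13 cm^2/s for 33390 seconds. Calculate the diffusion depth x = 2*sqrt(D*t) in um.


Step 1: Compute D*t = 8.7e-13 * 33390 = 2.90493e-08 cm^2
Step 2: sqrt(D*t) = 1.70439e-04 cm
Step 3: x = 2 * 1.70439e-04 cm = 3.40878e-04 cm
Step 4: Convert to um (1 cm = 1e4 um): x = 3.409 um


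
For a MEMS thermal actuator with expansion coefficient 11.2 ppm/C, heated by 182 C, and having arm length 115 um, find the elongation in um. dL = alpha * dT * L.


Step 1: Convert CTE: alpha = 11.2 ppm/C = 11.2e-6 /C
Step 2: dL = 11.2e-6 * 182 * 115
dL = 0.2344 um


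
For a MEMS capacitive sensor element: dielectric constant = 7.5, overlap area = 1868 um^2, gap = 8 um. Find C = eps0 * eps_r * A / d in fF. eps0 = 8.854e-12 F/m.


Step 1: Convert area to m^2: A = 1868e-12 m^2
Step 2: Convert gap to m: d = 8e-6 m
Step 3: C = eps0 * eps_r * A / d
C = 8.854e-12 * 7.5 * 1868e-12 / 8e-6
Step 4: Convert to fF (multiply by 1e15).
C = 15.51 fF


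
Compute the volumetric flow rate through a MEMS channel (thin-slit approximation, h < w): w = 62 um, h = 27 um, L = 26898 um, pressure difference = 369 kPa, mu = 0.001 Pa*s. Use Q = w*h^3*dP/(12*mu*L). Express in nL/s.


Step 1: Convert all dimensions to SI (meters).
w = 62e-6 m, h = 27e-6 m, L = 26898e-6 m, dP = 369e3 Pa
Step 2: Q = w * h^3 * dP / (12 * mu * L)
Q = 62e-6 * (27e-6)^3 * 369e3 / (12 * 0.001 * 26898e-6) = 1.39510891e-09 m^3/s
Step 3: Convert Q from m^3/s to nL/s (1 m^3 = 1e12 nL, so multiply by 1e12).
Q = 1395.109 nL/s


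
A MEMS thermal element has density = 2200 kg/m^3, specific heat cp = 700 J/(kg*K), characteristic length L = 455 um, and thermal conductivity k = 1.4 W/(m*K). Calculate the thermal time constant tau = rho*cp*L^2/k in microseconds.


Step 1: Convert L to m: L = 455e-6 m
Step 2: L^2 = (455e-6)^2 = 2.07025e-07 m^2
Step 3: tau = 2200 * 700 * 2.07025e-07 / 1.4 = 2.277275e-01 s
Step 4: Convert to microseconds (multiply by 1e6).
tau = 227727.5 us


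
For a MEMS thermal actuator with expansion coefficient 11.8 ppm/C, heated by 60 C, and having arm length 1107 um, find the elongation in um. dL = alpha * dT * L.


Step 1: Convert CTE: alpha = 11.8 ppm/C = 11.8e-6 /C
Step 2: dL = 11.8e-6 * 60 * 1107
dL = 0.7838 um


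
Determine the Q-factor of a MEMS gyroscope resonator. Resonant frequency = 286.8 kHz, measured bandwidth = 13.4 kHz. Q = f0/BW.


Step 1: Q = f0 / bandwidth
Step 2: Q = 286.8 / 13.4
Q = 21.4


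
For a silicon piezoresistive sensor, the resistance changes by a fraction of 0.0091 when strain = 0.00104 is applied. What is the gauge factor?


Step 1: Identify values.
dR/R = 0.0091, strain = 0.00104
Step 2: GF = (dR/R) / strain = 0.0091 / 0.00104
GF = 8.8


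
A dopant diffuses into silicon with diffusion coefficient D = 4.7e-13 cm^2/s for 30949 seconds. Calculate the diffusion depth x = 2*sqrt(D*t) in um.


Step 1: Compute D*t = 4.7e-13 * 30949 = 1.454603e-08 cm^2
Step 2: sqrt(D*t) = 1.20607e-04 cm
Step 3: x = 2 * 1.20607e-04 cm = 2.41214e-04 cm
Step 4: Convert to um (1 cm = 1e4 um): x = 2.412 um


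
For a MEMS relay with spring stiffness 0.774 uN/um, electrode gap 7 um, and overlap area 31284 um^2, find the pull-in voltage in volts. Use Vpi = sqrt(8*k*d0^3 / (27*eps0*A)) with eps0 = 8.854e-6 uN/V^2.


Step 1: Compute numerator: 8 * k * d0^3 = 8 * 0.774 * 7^3 = 2123.856
Step 2: Compute denominator: 27 * eps0 * A = 27 * 8.854e-6 * 31284 = 7.47869
Step 3: Vpi = sqrt(2123.856 / 7.47869)
Vpi = 16.85 V


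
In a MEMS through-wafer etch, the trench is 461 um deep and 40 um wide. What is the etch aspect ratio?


Step 1: AR = depth / width
Step 2: AR = 461 / 40
AR = 11.5


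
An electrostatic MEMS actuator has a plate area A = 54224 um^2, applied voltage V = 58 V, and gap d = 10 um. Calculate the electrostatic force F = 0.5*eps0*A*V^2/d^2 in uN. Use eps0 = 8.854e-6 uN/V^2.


Step 1: Identify parameters.
eps0 = 8.854e-6 uN/V^2, A = 54224 um^2, V = 58 V, d = 10 um
Step 2: Compute V^2 = 58^2 = 3364
Step 3: Compute d^2 = 10^2 = 100
Step 4: F = 0.5 * 8.854e-6 * 54224 * 3364 / 100
F = 8.075 uN


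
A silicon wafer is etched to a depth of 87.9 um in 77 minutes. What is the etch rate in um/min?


Step 1: Etch rate = depth / time
Step 2: rate = 87.9 / 77
rate = 1.142 um/min


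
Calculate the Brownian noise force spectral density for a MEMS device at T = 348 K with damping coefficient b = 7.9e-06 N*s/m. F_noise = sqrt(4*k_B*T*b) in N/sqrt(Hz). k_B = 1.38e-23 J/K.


Step 1: Compute 4 * k_B * T * b
= 4 * 1.38e-23 * 348 * 7.9e-06
= 1.5176e-25 N^2/Hz
Step 2: F_noise = sqrt(1.5176e-25)
F_noise = 3.90e-13 N/sqrt(Hz)


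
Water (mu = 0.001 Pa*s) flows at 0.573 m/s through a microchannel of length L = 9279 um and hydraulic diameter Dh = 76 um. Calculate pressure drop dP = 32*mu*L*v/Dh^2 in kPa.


Step 1: Convert to SI: L = 9279e-6 m, Dh = 76e-6 m
Step 2: dP = 32 * 0.001 * 9279e-6 * 0.573 / (76e-6)^2
Step 3: dP = 29456.33 Pa
Step 4: Convert to kPa: dP = 29.46 kPa


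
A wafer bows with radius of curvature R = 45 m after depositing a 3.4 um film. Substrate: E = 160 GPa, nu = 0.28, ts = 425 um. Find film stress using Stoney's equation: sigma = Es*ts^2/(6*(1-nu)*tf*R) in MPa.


Step 1: Compute numerator: Es * ts^2 = 160 * 425^2 = 28900000 (GPa*um^2)
Step 2: Compute denominator (R in um): 6*(1-nu)*tf*R = 6*0.72*3.4*45e6 = 660960000.0 (um^2)
Step 3: sigma (GPa) = 28900000 / 660960000.0 = 4.3724e-02 GPa
Step 4: Convert to MPa (x1000): sigma = 43.7 MPa


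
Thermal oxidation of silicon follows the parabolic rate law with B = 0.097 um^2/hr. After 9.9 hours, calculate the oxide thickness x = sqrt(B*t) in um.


Step 1: Compute B*t = 0.097 * 9.9 = 0.9603
Step 2: x = sqrt(0.9603)
x = 0.98 um


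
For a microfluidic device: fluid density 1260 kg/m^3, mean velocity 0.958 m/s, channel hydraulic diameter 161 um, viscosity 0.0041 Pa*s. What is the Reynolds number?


Step 1: Convert Dh to meters: Dh = 161e-6 m
Step 2: Re = rho * v * Dh / mu
Re = 1260 * 0.958 * 161e-6 / 0.0041
Re = 47.4


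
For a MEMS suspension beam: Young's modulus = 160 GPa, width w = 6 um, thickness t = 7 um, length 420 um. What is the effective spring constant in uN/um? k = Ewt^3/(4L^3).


Step 1: Convert E to consistent units (1 GPa = 1000 uN/um^2).
E = 160 GPa = 160000 uN/um^2
Step 2: Compute t^3 = 7^3 = 343
Step 3: Compute L^3 = 420^3 = 74088000
Step 4: k = 160000 * 6 * 343 / (4 * 74088000)
k = 1.1111 uN/um


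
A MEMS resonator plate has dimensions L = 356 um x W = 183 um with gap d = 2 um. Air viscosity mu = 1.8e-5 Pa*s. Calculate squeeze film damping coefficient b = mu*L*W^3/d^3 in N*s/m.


Step 1: Convert to SI.
L = 356e-6 m, W = 183e-6 m, d = 2e-6 m
Step 2: W^3 = (183e-6)^3 = 6.13e-12 m^3
Step 3: d^3 = (2e-6)^3 = 8.00e-18 m^3
Step 4: b = 1.8e-5 * 356e-6 * 6.13e-12 / 8.00e-18
b = 4.91e-03 N*s/m


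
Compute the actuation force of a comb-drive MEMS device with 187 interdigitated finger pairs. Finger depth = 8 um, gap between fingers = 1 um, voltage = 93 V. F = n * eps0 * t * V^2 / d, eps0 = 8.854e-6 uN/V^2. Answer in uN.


Step 1: Parameters: n=187, eps0=8.854e-6 uN/V^2, t=8 um, V=93 V, d=1 um
Step 2: V^2 = 8649
Step 3: F = 187 * 8.854e-6 * 8 * 8649 / 1
F = 114.561 uN


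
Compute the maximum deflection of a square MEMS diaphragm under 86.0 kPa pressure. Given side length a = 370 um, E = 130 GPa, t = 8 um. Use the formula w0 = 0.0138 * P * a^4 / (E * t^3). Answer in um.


Step 1: Convert pressure to compatible units (E is in GPa, so P in GPa).
P = 86.0 kPa = 86.0e-6 GPa
Step 2: Compute numerator: 0.0138 * P * a^4.
a^4 = 370^4 = 18741610000
numerator = 0.0138 * 86.0e-6 * 18741610000 = 2.22425e+04
Step 3: Compute denominator: E * t^3 = 130 * 8^3 = 66560
Step 4: w0 = numerator / denominator = 2.22425e+04 / 66560 = 0.3342 um


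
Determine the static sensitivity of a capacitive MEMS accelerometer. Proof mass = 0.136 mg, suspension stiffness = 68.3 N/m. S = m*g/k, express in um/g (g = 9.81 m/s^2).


Step 1: Convert mass: m = 0.136 mg = 1.36e-07 kg
Step 2: S = m * g / k = 1.36e-07 * 9.81 / 68.3
Step 3: S = 1.95e-08 m/g
Step 4: Convert to um/g: S = 0.02 um/g


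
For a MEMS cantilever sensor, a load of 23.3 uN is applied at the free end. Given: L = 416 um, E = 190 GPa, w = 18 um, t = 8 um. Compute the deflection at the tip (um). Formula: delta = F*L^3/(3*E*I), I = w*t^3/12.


Step 1: Calculate the second moment of area.
I = w * t^3 / 12 = 18 * 8^3 / 12 = 768.0 um^4
Step 2: Convert E to consistent units (1 GPa = 1000 uN/um^2).
E = 190 GPa = 190000 uN/um^2
Step 3: Calculate tip deflection.
delta = F * L^3 / (3 * E * I)
delta = 23.3 * 416^3 / (3 * 190000 * 768.0)
delta = 3.8318 um


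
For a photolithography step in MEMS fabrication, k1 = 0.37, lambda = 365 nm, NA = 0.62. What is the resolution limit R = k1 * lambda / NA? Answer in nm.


Step 1: Identify values: k1 = 0.37, lambda = 365 nm, NA = 0.62
Step 2: R = k1 * lambda / NA
R = 0.37 * 365 / 0.62
R = 217.8 nm


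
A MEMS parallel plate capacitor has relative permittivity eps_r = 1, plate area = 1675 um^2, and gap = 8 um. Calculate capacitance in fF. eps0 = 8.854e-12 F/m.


Step 1: Convert area to m^2: A = 1675e-12 m^2
Step 2: Convert gap to m: d = 8e-6 m
Step 3: C = eps0 * eps_r * A / d
C = 8.854e-12 * 1 * 1675e-12 / 8e-6
Step 4: Convert to fF (multiply by 1e15).
C = 1.85 fF


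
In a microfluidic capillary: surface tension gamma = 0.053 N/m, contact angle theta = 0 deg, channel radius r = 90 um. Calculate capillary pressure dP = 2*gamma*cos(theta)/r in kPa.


Step 1: cos(0 deg) = 1.0
Step 2: Convert r to m: r = 90e-6 m
Step 3: dP = 2 * 0.053 * 1.0 / 90e-6 = 1177.8 Pa
Step 4: Convert Pa to kPa (divide by 1000).
dP = 1.18 kPa


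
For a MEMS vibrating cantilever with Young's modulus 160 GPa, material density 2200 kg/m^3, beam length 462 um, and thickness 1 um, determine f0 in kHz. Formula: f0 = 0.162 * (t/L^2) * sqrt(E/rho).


Step 1: Convert units to SI.
t_SI = 1e-6 m, L_SI = 462e-6 m
Step 2: Calculate sqrt(E/rho).
sqrt(160e9 / 2200) = 8528.03 m/s
Step 3: Compute f0.
f0 = 0.162 * 1e-6 / (462e-6)^2 * 8528.03 = 6472.6 Hz = 6.47 kHz


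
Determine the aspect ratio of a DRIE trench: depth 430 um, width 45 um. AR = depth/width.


Step 1: AR = depth / width
Step 2: AR = 430 / 45
AR = 9.6


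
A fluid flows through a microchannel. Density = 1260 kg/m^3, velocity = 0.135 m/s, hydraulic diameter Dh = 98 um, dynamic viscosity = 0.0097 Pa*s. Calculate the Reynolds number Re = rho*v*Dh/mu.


Step 1: Convert Dh to meters: Dh = 98e-6 m
Step 2: Re = rho * v * Dh / mu
Re = 1260 * 0.135 * 98e-6 / 0.0097
Re = 1.719


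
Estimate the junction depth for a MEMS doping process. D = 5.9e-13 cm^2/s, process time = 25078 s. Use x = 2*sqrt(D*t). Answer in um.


Step 1: Compute D*t = 5.9e-13 * 25078 = 1.479602e-08 cm^2
Step 2: sqrt(D*t) = 1.21639e-04 cm
Step 3: x = 2 * 1.21639e-04 cm = 2.43278e-04 cm
Step 4: Convert to um (1 cm = 1e4 um): x = 2.433 um


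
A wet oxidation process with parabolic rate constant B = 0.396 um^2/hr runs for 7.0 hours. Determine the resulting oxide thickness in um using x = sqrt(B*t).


Step 1: Compute B*t = 0.396 * 7.0 = 2.772
Step 2: x = sqrt(2.772)
x = 1.665 um


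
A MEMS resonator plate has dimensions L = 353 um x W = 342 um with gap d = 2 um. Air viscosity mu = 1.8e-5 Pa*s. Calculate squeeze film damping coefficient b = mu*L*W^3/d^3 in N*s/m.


Step 1: Convert to SI.
L = 353e-6 m, W = 342e-6 m, d = 2e-6 m
Step 2: W^3 = (342e-6)^3 = 4.00e-11 m^3
Step 3: d^3 = (2e-6)^3 = 8.00e-18 m^3
Step 4: b = 1.8e-5 * 353e-6 * 4.00e-11 / 8.00e-18
b = 3.18e-02 N*s/m


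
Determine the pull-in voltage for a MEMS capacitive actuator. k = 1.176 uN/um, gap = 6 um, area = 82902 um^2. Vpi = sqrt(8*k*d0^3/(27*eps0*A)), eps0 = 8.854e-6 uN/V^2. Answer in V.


Step 1: Compute numerator: 8 * k * d0^3 = 8 * 1.176 * 6^3 = 2032.128
Step 2: Compute denominator: 27 * eps0 * A = 27 * 8.854e-6 * 82902 = 19.818386
Step 3: Vpi = sqrt(2032.128 / 19.818386)
Vpi = 10.13 V


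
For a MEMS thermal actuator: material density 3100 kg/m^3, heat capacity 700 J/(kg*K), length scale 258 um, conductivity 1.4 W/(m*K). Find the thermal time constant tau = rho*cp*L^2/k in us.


Step 1: Convert L to m: L = 258e-6 m
Step 2: L^2 = (258e-6)^2 = 6.6564e-08 m^2
Step 3: tau = 3100 * 700 * 6.6564e-08 / 1.4 = 1.031742e-01 s
Step 4: Convert to microseconds (multiply by 1e6).
tau = 103174.2 us


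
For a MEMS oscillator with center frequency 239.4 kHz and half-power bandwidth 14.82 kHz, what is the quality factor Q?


Step 1: Q = f0 / bandwidth
Step 2: Q = 239.4 / 14.82
Q = 16.2


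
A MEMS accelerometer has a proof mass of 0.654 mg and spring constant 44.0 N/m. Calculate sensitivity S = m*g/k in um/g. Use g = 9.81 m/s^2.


Step 1: Convert mass: m = 0.654 mg = 6.54e-07 kg
Step 2: S = m * g / k = 6.54e-07 * 9.81 / 44.0
Step 3: S = 1.46e-07 m/g
Step 4: Convert to um/g: S = 0.146 um/g


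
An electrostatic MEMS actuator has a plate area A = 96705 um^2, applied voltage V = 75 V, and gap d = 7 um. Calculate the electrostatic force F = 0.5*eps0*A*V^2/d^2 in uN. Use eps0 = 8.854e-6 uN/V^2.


Step 1: Identify parameters.
eps0 = 8.854e-6 uN/V^2, A = 96705 um^2, V = 75 V, d = 7 um
Step 2: Compute V^2 = 75^2 = 5625
Step 3: Compute d^2 = 7^2 = 49
Step 4: F = 0.5 * 8.854e-6 * 96705 * 5625 / 49
F = 49.146 uN


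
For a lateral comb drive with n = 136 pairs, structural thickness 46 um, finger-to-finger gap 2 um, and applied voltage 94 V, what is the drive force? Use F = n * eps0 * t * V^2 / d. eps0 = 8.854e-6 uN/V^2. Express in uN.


Step 1: Parameters: n=136, eps0=8.854e-6 uN/V^2, t=46 um, V=94 V, d=2 um
Step 2: V^2 = 8836
Step 3: F = 136 * 8.854e-6 * 46 * 8836 / 2
F = 244.716 uN


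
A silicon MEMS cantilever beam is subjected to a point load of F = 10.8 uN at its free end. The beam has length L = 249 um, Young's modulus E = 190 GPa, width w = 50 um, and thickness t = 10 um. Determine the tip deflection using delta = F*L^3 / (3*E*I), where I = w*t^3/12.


Step 1: Calculate the second moment of area.
I = w * t^3 / 12 = 50 * 10^3 / 12 = 4166.6667 um^4
Step 2: Convert E to consistent units (1 GPa = 1000 uN/um^2).
E = 190 GPa = 190000 uN/um^2
Step 3: Calculate tip deflection.
delta = F * L^3 / (3 * E * I)
delta = 10.8 * 249^3 / (3 * 190000 * 4166.6667)
delta = 0.0702 um


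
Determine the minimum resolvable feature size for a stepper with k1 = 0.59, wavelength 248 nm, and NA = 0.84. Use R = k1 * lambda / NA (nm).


Step 1: Identify values: k1 = 0.59, lambda = 248 nm, NA = 0.84
Step 2: R = k1 * lambda / NA
R = 0.59 * 248 / 0.84
R = 174.2 nm


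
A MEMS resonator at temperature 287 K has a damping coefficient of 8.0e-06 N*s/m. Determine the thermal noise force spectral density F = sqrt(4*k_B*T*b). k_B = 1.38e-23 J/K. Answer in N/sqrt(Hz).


Step 1: Compute 4 * k_B * T * b
= 4 * 1.38e-23 * 287 * 8.0e-06
= 1.2674e-25 N^2/Hz
Step 2: F_noise = sqrt(1.2674e-25)
F_noise = 3.56e-13 N/sqrt(Hz)


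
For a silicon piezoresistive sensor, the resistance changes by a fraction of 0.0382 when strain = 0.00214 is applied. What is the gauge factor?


Step 1: Identify values.
dR/R = 0.0382, strain = 0.00214
Step 2: GF = (dR/R) / strain = 0.0382 / 0.00214
GF = 17.9


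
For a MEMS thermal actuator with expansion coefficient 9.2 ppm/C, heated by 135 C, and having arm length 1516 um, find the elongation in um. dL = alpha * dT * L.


Step 1: Convert CTE: alpha = 9.2 ppm/C = 9.2e-6 /C
Step 2: dL = 9.2e-6 * 135 * 1516
dL = 1.8829 um


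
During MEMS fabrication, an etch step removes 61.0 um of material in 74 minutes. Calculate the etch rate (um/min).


Step 1: Etch rate = depth / time
Step 2: rate = 61.0 / 74
rate = 0.824 um/min


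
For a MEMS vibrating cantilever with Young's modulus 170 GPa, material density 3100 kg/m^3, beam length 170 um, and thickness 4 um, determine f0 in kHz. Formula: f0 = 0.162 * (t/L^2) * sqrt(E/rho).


Step 1: Convert units to SI.
t_SI = 4e-6 m, L_SI = 170e-6 m
Step 2: Calculate sqrt(E/rho).
sqrt(170e9 / 3100) = 7405.32 m/s
Step 3: Compute f0.
f0 = 0.162 * 4e-6 / (170e-6)^2 * 7405.32 = 166043.2 Hz = 166.04 kHz


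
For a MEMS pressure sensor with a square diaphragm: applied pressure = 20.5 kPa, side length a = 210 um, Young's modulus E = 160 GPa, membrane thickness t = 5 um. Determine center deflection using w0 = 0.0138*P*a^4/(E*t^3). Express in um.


Step 1: Convert pressure to compatible units (E is in GPa, so P in GPa).
P = 20.5 kPa = 20.5e-6 GPa
Step 2: Compute numerator: 0.0138 * P * a^4.
a^4 = 210^4 = 1944810000
numerator = 0.0138 * 20.5e-6 * 1944810000 = 5.5019e+02
Step 3: Compute denominator: E * t^3 = 160 * 5^3 = 20000
Step 4: w0 = numerator / denominator = 5.5019e+02 / 20000 = 0.0275 um


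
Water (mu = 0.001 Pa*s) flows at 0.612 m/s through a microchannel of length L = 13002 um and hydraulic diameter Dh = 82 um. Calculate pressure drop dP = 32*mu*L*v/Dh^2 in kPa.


Step 1: Convert to SI: L = 13002e-6 m, Dh = 82e-6 m
Step 2: dP = 32 * 0.001 * 13002e-6 * 0.612 / (82e-6)^2
Step 3: dP = 37869.00 Pa
Step 4: Convert to kPa: dP = 37.87 kPa


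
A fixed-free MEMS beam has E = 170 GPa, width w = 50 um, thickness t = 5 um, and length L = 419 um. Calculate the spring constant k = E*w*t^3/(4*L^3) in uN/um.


Step 1: Convert E to consistent units (1 GPa = 1000 uN/um^2).
E = 170 GPa = 170000 uN/um^2
Step 2: Compute t^3 = 5^3 = 125
Step 3: Compute L^3 = 419^3 = 73560059
Step 4: k = 170000 * 50 * 125 / (4 * 73560059)
k = 3.611 uN/um
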